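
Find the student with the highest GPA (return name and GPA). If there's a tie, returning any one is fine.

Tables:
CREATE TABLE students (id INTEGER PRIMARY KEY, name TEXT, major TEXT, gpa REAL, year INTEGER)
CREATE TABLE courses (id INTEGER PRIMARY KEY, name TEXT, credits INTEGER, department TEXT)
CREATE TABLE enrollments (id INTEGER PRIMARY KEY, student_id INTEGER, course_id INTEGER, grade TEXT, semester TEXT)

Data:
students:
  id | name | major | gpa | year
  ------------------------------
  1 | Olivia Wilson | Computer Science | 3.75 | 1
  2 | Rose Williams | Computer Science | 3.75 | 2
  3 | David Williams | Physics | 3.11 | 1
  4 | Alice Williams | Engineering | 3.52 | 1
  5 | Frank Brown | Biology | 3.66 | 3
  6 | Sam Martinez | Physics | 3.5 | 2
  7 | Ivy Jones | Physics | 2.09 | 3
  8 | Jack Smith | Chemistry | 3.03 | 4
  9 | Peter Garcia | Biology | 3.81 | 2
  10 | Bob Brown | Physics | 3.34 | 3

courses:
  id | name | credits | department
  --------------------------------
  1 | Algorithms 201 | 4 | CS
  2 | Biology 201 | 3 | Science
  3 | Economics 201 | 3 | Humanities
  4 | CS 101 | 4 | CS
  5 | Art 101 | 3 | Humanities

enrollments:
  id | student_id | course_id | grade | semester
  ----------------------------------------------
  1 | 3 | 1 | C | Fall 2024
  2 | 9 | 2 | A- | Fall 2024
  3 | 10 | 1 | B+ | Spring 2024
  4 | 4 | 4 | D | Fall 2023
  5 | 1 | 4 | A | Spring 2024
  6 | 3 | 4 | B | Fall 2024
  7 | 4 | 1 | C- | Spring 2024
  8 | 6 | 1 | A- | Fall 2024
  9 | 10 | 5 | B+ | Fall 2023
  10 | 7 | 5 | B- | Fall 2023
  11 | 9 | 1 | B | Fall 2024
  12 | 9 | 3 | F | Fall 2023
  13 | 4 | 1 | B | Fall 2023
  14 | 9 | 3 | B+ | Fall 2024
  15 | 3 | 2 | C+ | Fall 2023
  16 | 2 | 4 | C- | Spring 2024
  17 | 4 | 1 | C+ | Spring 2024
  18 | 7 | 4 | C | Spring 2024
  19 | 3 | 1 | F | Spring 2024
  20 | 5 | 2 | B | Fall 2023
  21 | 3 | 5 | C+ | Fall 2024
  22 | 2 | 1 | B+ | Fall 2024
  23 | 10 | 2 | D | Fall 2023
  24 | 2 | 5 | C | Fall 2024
SELECT name, gpa FROM students ORDER BY gpa DESC LIMIT 1

Execution result:
name | gpa
Peter Garcia | 3.81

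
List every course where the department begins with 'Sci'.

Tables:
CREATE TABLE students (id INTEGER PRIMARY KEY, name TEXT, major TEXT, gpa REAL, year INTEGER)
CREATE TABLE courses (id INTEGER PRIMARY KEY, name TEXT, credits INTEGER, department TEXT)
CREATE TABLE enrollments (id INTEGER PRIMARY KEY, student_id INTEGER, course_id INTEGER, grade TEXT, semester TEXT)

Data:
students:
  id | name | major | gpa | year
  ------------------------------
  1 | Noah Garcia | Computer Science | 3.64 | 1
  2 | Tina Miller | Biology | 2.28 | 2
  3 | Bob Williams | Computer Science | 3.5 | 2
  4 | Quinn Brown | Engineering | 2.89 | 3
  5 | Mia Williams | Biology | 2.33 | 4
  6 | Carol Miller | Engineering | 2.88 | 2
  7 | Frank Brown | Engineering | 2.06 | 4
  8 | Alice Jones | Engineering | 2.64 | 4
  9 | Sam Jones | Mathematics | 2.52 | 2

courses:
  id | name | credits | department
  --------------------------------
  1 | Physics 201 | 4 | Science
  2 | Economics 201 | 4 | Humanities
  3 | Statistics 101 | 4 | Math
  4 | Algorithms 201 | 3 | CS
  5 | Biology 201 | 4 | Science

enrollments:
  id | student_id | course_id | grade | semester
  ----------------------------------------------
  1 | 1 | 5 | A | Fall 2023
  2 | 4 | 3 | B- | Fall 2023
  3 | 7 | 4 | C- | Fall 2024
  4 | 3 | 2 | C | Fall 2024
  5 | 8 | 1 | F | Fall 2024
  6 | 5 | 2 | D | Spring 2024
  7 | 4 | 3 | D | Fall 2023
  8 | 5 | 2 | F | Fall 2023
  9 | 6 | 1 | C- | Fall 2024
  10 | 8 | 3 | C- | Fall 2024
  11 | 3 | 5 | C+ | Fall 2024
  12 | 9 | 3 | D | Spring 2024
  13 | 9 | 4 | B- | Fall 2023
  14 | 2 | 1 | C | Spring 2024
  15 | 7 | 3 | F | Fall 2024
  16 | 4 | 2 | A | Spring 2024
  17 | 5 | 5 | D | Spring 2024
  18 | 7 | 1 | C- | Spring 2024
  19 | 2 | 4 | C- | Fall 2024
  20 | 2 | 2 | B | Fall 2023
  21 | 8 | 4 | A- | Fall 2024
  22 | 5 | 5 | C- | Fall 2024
SELECT name, department FROM courses WHERE department LIKE 'Sci%'

Execution result:
name | department
Physics 201 | Science
Biology 201 | Science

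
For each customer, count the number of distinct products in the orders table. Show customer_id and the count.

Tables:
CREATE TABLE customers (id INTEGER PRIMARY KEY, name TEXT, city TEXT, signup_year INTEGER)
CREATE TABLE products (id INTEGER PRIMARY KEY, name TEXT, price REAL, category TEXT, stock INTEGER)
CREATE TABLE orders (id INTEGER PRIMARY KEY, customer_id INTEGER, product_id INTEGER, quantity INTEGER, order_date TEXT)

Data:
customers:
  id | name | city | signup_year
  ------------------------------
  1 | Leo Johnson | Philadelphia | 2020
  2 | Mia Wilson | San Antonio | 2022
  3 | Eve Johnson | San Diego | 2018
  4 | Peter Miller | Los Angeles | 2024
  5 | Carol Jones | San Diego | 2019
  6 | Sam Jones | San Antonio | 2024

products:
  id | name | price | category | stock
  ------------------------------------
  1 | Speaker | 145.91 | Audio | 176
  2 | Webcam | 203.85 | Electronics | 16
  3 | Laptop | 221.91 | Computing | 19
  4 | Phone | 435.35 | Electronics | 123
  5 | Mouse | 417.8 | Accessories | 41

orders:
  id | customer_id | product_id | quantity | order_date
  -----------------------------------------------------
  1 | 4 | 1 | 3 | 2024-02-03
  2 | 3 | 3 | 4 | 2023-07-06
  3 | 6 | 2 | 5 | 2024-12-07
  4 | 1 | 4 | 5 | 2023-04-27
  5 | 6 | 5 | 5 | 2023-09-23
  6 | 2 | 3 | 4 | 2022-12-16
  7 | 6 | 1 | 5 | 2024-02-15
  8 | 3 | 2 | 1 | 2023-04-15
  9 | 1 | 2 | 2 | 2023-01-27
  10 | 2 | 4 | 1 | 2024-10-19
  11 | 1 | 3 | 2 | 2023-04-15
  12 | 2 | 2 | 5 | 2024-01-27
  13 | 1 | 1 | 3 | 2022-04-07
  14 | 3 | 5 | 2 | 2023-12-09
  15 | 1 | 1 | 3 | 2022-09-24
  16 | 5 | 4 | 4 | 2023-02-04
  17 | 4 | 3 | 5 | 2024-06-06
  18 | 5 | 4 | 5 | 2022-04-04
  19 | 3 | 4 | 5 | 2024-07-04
SELECT customer_id, COUNT(DISTINCT product_id) AS distinct_product_count FROM orders GROUP BY customer_id

Execution result:
customer_id | distinct_product_count
1 | 4
2 | 3
3 | 4
4 | 2
5 | 1
6 | 3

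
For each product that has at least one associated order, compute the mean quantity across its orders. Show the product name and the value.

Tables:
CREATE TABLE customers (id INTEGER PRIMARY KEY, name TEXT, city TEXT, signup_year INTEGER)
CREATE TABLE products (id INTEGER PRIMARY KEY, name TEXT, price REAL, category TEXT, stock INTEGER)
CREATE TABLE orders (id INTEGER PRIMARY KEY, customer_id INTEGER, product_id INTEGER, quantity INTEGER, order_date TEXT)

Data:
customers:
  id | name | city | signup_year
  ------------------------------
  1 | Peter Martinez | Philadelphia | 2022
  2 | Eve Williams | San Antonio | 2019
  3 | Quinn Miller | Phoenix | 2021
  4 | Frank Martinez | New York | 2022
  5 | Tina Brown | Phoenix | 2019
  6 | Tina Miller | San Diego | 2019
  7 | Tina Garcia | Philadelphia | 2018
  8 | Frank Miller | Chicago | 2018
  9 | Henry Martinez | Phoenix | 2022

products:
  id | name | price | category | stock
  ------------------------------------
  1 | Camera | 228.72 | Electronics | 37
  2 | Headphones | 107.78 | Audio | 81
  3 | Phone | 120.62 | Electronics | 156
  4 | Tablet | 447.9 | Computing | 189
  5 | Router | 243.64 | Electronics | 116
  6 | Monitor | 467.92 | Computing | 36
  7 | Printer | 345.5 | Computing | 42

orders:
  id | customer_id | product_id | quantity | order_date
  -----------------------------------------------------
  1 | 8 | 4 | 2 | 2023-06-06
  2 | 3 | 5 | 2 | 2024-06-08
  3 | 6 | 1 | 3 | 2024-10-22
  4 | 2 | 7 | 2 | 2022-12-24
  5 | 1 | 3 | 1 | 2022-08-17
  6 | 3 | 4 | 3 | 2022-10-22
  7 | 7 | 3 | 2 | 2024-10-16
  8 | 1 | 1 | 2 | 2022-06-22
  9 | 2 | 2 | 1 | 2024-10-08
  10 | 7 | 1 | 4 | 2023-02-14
SELECT p.name, AVG(c.quantity) AS avg_quantity FROM orders c JOIN products p ON c.product_id = p.id GROUP BY p.id, p.name

Execution result:
name | avg_quantity
Camera | 3.00
Headphones | 1.00
Phone | 1.50
Tablet | 2.50
Router | 2.00
Printer | 2.00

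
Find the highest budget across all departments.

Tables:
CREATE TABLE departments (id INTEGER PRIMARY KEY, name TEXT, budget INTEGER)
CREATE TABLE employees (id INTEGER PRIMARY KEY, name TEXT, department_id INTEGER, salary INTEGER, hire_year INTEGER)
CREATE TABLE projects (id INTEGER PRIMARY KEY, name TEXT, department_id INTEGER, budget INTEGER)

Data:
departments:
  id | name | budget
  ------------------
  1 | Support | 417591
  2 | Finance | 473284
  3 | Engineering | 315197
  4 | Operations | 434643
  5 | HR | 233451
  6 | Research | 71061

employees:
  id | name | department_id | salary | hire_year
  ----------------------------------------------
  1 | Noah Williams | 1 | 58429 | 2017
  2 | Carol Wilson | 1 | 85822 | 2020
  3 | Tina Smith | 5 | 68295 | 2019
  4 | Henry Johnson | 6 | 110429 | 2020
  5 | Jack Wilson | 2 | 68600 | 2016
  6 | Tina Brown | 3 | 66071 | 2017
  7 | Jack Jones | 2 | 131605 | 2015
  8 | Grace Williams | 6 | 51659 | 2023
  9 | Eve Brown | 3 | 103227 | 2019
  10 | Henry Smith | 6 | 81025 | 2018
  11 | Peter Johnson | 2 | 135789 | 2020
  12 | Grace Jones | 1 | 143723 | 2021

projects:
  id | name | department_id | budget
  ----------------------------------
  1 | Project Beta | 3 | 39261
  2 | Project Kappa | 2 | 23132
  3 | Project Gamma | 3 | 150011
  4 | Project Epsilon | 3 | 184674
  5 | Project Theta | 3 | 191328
SELECT MAX(budget) FROM departments

Execution result:
473284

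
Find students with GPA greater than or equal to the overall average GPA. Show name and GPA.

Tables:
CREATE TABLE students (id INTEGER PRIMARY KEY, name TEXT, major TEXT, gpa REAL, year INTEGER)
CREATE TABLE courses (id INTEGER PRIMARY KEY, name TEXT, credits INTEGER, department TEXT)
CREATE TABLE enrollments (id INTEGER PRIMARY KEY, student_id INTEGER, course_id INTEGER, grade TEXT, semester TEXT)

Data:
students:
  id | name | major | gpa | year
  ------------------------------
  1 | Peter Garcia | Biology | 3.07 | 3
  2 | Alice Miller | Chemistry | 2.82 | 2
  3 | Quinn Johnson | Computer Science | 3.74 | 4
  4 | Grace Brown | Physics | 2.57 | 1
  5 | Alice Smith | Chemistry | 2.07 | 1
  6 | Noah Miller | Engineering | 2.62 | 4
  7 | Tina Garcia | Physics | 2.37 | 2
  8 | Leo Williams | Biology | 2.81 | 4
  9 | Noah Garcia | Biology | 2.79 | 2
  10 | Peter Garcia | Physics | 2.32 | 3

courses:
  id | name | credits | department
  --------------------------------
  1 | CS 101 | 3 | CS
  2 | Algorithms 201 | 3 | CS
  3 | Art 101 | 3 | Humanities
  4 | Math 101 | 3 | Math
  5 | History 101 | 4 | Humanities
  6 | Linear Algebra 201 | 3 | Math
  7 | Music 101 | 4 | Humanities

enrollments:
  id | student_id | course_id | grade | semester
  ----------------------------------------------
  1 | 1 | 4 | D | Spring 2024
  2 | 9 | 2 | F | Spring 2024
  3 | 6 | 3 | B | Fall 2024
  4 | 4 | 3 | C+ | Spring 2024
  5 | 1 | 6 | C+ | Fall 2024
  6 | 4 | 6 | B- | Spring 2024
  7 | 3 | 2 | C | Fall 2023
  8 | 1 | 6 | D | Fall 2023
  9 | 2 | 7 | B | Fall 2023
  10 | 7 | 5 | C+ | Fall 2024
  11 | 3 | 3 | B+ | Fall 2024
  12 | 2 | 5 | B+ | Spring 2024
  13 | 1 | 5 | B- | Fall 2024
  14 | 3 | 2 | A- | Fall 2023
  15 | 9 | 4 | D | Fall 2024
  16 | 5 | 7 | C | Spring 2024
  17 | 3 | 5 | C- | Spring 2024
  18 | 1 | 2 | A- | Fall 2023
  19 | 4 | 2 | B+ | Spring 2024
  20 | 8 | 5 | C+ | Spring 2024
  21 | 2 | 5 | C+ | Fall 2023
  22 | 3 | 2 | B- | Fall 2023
SELECT name, gpa FROM students WHERE gpa >= (SELECT AVG(gpa) FROM students)

Execution result:
name | gpa
Peter Garcia | 3.07
Alice Miller | 2.82
Quinn Johnson | 3.74
Leo Williams | 2.81
Noah Garcia | 2.79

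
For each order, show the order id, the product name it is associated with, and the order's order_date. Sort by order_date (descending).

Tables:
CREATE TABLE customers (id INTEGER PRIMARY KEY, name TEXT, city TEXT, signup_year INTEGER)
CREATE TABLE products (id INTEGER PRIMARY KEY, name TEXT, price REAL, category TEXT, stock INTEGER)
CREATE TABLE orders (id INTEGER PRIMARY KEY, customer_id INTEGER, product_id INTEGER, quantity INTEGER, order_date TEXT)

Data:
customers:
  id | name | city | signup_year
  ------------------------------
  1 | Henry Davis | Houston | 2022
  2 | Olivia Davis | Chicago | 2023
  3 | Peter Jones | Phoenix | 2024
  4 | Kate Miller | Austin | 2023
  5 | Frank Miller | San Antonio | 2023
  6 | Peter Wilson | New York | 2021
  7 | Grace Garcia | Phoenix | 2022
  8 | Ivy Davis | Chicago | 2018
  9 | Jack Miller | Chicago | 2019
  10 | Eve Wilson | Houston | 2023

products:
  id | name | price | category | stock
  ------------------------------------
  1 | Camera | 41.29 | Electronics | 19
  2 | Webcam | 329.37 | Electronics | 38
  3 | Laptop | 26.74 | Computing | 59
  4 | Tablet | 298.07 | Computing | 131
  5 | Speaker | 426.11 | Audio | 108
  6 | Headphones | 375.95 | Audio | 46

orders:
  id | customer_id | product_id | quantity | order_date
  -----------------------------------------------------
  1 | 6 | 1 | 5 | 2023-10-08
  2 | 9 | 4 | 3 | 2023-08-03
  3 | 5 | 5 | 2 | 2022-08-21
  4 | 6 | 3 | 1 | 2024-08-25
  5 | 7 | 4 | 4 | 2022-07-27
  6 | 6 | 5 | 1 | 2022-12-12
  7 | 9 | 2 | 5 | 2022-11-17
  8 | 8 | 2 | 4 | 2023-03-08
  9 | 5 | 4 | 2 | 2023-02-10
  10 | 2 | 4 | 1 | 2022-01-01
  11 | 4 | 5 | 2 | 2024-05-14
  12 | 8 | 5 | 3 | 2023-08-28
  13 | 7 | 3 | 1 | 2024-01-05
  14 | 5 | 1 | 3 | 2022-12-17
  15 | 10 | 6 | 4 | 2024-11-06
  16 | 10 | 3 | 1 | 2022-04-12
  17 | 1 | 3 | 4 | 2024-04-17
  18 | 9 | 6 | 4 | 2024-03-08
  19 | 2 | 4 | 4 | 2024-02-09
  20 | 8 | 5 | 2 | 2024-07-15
SELECT c.id, p.name AS product, c.order_date FROM orders c JOIN products p ON c.product_id = p.id ORDER BY c.order_date DESC

Execution result:
id | product | order_date
15 | Headphones | 2024-11-06
4 | Laptop | 2024-08-25
20 | Speaker | 2024-07-15
11 | Speaker | 2024-05-14
17 | Laptop | 2024-04-17
18 | Headphones | 2024-03-08
19 | Tablet | 2024-02-09
13 | Laptop | 2024-01-05
1 | Camera | 2023-10-08
12 | Speaker | 2023-08-28
2 | Tablet | 2023-08-03
8 | Webcam | 2023-03-08
9 | Tablet | 2023-02-10
14 | Camera | 2022-12-17
6 | Speaker | 2022-12-12
7 | Webcam | 2022-11-17
3 | Speaker | 2022-08-21
5 | Tablet | 2022-07-27
16 | Laptop | 2022-04-12
10 | Tablet | 2022-01-01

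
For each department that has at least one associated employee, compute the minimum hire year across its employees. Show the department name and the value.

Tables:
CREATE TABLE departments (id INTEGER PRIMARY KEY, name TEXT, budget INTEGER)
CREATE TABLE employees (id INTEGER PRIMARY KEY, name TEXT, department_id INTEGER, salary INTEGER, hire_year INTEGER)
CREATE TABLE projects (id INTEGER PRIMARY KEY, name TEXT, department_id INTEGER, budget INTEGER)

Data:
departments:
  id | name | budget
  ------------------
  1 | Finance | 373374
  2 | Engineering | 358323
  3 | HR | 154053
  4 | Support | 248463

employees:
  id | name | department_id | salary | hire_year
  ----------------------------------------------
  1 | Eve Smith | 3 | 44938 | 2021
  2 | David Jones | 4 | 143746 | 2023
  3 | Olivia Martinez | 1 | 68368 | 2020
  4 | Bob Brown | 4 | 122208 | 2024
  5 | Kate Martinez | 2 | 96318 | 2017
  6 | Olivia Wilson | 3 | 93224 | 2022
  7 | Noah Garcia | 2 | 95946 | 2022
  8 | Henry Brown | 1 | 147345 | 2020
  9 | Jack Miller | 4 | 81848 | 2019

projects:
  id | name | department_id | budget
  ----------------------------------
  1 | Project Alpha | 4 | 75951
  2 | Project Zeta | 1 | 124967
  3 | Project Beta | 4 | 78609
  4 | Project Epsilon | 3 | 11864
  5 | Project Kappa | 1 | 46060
SELECT p.name, MIN(c.hire_year) AS min_hire_year FROM employees c JOIN departments p ON c.department_id = p.id GROUP BY p.id, p.name

Execution result:
name | min_hire_year
Finance | 2020
Engineering | 2017
HR | 2021
Support | 2019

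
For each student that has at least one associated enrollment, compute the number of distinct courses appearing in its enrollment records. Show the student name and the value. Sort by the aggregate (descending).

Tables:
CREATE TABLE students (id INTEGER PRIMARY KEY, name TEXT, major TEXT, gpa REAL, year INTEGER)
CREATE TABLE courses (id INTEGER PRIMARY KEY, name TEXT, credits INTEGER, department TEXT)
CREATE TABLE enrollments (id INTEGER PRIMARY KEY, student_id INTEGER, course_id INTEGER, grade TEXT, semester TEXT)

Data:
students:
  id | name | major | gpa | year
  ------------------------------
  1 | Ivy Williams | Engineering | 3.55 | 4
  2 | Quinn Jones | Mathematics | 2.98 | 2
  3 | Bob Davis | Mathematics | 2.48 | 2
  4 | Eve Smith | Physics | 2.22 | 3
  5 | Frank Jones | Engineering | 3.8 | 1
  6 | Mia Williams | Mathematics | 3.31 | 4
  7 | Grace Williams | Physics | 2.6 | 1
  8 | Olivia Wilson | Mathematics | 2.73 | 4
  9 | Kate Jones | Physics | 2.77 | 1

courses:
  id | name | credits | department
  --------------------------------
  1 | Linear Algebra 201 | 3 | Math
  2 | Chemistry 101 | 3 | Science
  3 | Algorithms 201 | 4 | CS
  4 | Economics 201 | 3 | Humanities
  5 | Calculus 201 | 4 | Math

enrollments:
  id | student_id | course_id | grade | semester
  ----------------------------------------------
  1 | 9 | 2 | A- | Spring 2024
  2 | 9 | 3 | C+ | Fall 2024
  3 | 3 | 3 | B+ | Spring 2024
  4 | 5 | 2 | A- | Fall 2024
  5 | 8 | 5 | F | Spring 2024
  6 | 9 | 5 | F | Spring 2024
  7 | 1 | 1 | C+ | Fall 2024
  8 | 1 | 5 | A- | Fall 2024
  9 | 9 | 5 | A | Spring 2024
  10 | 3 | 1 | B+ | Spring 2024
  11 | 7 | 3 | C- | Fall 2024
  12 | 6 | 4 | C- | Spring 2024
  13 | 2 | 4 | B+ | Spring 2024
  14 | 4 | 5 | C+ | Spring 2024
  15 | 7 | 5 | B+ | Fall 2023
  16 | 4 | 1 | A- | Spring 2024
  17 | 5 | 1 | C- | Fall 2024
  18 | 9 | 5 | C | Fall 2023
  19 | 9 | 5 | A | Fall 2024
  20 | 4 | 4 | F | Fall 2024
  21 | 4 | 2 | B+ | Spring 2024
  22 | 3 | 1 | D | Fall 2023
SELECT p.name, COUNT(DISTINCT c.course_id) AS distinct_course_count FROM enrollments c JOIN students p ON c.student_id = p.id GROUP BY p.id, p.name ORDER BY distinct_course_count DESC

Execution result:
name | distinct_course_count
Eve Smith | 4
Kate Jones | 3
Ivy Williams | 2
Bob Davis | 2
Frank Jones | 2
Grace Williams | 2
Quinn Jones | 1
Mia Williams | 1
Olivia Wilson | 1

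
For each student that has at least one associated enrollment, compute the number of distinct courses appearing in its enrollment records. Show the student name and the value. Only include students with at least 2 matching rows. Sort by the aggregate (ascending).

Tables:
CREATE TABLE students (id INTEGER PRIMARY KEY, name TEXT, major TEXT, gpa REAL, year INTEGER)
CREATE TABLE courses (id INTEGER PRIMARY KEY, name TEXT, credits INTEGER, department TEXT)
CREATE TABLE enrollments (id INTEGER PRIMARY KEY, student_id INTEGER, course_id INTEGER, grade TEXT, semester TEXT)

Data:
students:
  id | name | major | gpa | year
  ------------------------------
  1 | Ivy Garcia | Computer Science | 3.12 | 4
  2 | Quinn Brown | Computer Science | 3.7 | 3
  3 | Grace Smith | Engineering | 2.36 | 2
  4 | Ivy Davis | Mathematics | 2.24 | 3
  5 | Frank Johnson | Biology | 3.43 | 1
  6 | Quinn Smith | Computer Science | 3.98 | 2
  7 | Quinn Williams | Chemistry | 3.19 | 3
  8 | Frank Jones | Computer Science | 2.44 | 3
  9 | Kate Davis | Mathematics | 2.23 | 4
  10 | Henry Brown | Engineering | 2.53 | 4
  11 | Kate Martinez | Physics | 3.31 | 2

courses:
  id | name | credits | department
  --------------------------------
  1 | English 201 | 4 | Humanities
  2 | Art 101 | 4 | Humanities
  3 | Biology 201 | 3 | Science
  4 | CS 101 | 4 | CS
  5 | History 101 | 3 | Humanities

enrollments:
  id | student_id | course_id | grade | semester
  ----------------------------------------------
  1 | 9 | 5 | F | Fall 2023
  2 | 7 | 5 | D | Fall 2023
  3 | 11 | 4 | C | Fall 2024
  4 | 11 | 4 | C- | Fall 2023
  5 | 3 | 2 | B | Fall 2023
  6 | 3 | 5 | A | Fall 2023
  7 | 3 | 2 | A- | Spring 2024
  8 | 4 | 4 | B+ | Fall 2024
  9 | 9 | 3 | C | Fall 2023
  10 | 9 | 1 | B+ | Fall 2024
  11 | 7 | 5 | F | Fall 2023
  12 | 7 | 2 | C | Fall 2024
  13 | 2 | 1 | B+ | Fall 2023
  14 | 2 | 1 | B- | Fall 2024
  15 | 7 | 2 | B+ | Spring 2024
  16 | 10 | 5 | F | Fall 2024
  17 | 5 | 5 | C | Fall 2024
SELECT p.name, COUNT(DISTINCT c.course_id) AS distinct_course_count FROM enrollments c JOIN students p ON c.student_id = p.id GROUP BY p.id, p.name HAVING COUNT(*) >= 2 ORDER BY distinct_course_count ASC

Execution result:
name | distinct_course_count
Quinn Brown | 1
Kate Martinez | 1
Grace Smith | 2
Quinn Williams | 2
Kate Davis | 3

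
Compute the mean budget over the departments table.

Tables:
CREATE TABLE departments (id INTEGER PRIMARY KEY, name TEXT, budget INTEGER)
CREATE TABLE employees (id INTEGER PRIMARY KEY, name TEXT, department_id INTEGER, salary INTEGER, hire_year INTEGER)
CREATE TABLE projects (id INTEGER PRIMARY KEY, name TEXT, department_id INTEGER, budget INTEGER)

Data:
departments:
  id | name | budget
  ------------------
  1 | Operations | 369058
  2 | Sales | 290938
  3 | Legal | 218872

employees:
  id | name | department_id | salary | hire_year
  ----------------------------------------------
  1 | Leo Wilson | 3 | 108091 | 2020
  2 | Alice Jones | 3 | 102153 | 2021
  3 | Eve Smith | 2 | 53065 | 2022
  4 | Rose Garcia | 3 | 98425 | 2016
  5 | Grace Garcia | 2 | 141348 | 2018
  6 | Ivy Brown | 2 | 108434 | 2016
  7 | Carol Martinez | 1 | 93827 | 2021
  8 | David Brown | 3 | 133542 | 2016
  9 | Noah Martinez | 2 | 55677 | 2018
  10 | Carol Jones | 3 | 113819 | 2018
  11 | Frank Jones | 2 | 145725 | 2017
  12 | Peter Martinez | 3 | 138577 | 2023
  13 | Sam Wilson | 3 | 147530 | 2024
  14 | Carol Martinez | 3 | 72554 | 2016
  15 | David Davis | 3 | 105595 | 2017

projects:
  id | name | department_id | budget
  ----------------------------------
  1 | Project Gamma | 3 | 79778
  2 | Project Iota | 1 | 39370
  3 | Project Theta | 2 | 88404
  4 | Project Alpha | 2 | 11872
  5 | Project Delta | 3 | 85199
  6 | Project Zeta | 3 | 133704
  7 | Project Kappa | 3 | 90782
SELECT AVG(budget) FROM departments

Execution result:
292956.00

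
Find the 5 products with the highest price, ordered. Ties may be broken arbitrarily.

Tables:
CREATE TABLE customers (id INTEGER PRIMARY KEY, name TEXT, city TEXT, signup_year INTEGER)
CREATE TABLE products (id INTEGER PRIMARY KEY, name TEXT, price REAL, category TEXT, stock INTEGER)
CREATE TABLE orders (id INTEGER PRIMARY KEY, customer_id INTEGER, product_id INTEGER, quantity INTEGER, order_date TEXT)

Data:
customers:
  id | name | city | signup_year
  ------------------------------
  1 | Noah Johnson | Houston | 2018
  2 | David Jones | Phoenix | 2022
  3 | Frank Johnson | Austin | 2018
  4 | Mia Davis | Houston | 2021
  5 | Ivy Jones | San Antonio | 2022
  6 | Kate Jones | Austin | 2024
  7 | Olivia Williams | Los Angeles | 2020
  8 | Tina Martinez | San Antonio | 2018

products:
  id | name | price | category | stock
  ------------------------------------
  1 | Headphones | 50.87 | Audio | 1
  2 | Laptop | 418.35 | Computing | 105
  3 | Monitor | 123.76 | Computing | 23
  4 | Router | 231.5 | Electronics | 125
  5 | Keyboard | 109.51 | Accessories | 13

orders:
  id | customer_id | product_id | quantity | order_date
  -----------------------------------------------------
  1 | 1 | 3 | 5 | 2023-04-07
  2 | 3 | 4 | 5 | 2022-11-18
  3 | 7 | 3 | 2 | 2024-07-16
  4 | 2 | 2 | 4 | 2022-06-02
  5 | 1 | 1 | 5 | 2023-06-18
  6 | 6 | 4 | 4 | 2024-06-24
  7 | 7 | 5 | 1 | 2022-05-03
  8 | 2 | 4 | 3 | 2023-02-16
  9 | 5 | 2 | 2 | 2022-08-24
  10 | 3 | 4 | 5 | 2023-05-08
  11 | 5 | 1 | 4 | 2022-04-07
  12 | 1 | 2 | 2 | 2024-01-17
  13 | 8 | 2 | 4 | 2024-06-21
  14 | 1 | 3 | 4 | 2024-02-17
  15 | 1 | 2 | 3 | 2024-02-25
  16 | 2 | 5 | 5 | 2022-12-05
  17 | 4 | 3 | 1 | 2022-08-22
SELECT name, price FROM products ORDER BY price DESC LIMIT 5

Execution result:
name | price
Laptop | 418.35
Router | 231.50
Monitor | 123.76
Keyboard | 109.51
Headphones | 50.87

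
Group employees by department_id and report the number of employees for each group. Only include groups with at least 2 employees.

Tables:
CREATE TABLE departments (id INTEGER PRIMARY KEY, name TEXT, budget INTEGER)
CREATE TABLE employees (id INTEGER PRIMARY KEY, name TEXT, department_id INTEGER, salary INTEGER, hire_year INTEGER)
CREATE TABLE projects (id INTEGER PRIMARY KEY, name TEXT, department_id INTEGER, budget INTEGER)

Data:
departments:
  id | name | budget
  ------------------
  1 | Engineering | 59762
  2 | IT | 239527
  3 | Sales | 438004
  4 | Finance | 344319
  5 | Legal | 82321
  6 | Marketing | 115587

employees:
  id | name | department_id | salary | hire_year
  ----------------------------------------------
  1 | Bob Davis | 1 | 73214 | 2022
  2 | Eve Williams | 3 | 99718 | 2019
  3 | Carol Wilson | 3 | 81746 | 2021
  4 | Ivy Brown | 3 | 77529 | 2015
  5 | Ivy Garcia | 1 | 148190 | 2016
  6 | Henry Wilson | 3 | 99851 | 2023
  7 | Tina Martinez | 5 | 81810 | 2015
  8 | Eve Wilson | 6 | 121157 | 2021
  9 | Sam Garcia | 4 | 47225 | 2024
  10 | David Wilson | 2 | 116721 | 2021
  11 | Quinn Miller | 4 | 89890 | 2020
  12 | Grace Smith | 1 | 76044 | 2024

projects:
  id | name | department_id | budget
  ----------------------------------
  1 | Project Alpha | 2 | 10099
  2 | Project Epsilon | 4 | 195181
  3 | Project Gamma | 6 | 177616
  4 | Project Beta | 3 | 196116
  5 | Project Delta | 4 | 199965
SELECT department_id, COUNT(*) AS n FROM employees GROUP BY department_id HAVING COUNT(*) >= 2

Execution result:
department_id | n
1 | 3
3 | 4
4 | 2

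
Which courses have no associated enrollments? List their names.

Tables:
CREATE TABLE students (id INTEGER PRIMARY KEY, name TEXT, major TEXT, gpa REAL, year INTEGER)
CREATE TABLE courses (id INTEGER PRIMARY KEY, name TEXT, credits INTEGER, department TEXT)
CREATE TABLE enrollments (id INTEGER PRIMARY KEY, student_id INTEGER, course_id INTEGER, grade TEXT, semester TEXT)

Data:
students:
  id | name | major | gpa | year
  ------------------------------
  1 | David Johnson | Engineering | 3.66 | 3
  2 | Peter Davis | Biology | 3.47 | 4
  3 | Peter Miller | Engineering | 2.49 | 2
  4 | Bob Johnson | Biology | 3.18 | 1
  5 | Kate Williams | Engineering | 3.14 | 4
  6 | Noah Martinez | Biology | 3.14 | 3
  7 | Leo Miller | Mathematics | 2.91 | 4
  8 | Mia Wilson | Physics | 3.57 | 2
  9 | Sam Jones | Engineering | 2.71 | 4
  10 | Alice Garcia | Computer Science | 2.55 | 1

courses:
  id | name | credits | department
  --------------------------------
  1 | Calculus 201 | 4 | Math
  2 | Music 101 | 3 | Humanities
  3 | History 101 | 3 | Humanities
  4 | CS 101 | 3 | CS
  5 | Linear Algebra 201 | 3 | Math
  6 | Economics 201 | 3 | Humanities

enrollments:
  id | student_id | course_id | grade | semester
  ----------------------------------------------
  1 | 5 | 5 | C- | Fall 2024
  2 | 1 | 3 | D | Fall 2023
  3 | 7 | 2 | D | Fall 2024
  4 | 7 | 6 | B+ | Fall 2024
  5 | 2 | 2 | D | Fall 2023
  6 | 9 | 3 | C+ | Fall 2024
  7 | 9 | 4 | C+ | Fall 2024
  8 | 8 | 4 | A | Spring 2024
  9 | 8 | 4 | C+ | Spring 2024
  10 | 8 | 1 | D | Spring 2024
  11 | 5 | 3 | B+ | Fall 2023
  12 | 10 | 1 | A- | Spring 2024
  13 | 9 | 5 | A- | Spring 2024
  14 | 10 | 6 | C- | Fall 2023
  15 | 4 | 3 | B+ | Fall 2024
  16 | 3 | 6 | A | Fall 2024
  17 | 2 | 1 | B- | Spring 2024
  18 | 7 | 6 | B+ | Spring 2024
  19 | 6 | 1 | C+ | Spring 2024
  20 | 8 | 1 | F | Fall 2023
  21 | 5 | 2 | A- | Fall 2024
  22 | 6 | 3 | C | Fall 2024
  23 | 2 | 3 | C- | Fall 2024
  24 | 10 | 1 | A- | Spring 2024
SELECT p.name FROM courses p LEFT JOIN enrollments c ON c.course_id = p.id WHERE c.id IS NULL

Execution result:
(no rows)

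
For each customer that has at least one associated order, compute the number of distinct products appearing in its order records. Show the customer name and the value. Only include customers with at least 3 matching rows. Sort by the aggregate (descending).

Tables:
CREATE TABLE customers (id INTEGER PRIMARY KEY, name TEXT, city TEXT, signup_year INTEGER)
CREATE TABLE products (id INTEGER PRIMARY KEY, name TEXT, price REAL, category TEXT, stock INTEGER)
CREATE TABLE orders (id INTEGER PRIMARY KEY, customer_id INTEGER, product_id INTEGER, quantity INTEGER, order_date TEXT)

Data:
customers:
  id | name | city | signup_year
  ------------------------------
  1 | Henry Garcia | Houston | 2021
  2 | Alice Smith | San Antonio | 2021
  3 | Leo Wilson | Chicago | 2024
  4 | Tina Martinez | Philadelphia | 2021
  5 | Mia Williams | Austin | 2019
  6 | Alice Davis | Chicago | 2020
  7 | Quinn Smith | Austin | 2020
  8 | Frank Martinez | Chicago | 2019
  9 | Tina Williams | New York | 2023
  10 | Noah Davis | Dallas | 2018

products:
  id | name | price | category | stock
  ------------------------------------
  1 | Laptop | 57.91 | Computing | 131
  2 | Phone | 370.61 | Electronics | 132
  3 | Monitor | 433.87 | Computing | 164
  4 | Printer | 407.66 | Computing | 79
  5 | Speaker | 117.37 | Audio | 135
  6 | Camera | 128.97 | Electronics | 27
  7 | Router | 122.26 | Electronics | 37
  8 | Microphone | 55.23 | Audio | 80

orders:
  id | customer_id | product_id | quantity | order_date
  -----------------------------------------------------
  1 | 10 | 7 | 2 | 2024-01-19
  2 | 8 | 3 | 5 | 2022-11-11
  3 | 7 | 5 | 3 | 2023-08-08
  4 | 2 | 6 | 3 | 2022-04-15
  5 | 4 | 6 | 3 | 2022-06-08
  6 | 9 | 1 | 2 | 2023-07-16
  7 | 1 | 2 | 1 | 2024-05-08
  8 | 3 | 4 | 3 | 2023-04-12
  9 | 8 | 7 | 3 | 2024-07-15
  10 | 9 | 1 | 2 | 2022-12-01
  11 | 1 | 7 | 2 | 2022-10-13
SELECT p.name, COUNT(DISTINCT c.product_id) AS distinct_product_count FROM orders c JOIN customers p ON c.customer_id = p.id GROUP BY p.id, p.name HAVING COUNT(*) >= 3 ORDER BY distinct_product_count DESC

Execution result:
(no rows)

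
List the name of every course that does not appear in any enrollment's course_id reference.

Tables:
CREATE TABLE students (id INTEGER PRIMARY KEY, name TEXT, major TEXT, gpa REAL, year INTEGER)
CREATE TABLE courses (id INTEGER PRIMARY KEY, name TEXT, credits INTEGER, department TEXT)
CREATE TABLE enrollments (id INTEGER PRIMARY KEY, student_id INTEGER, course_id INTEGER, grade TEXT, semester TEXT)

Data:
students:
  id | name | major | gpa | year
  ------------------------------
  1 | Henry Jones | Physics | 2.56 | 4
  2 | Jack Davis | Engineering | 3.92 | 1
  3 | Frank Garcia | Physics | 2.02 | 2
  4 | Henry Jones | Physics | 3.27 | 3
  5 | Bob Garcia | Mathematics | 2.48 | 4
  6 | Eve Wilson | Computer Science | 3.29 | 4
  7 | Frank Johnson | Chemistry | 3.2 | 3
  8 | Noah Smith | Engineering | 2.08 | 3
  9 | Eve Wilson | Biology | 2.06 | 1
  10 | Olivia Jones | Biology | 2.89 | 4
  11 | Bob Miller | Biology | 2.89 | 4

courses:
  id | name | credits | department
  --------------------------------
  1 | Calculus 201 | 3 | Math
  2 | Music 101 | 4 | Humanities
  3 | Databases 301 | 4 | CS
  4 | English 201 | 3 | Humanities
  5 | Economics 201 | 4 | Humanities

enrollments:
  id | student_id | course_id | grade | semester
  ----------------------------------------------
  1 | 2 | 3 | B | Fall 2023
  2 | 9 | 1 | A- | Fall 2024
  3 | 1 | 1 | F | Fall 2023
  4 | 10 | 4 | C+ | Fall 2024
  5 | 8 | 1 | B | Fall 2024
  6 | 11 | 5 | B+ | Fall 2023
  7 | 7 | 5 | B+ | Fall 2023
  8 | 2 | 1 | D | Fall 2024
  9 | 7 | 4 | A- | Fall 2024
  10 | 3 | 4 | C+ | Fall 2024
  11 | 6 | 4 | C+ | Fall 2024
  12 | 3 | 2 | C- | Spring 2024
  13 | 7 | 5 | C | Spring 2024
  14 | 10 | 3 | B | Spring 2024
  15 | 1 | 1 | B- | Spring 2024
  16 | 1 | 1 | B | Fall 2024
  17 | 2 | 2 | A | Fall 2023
SELECT p.name FROM courses p LEFT JOIN enrollments c ON c.course_id = p.id WHERE c.id IS NULL

Execution result:
(no rows)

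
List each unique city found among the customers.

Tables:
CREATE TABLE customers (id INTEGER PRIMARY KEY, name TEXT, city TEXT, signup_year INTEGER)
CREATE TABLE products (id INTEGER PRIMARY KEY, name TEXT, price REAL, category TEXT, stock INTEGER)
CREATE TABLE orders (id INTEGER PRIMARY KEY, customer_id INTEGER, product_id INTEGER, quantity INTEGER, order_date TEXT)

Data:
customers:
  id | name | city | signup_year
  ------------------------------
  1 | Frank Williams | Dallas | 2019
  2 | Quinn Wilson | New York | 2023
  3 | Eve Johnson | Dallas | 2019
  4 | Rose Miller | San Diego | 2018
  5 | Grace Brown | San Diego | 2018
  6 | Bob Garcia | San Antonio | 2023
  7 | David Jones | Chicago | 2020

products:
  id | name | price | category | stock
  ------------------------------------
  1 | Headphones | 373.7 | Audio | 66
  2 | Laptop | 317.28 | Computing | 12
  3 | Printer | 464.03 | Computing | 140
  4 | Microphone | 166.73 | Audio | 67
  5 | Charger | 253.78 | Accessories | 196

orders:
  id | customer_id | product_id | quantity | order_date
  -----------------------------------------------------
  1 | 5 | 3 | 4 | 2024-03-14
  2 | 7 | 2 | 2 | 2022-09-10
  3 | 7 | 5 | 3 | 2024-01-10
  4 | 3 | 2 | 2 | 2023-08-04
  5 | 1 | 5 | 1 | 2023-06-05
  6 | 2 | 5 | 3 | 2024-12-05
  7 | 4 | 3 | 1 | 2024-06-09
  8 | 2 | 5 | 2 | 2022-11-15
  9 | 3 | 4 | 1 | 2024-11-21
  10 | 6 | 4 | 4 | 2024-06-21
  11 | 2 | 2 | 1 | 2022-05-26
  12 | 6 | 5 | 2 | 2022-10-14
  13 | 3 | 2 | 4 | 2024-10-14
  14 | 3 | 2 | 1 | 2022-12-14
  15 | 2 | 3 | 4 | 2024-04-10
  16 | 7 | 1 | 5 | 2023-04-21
SELECT DISTINCT city FROM customers

Execution result:
city
Dallas
New York
San Diego
San Antonio
Chicago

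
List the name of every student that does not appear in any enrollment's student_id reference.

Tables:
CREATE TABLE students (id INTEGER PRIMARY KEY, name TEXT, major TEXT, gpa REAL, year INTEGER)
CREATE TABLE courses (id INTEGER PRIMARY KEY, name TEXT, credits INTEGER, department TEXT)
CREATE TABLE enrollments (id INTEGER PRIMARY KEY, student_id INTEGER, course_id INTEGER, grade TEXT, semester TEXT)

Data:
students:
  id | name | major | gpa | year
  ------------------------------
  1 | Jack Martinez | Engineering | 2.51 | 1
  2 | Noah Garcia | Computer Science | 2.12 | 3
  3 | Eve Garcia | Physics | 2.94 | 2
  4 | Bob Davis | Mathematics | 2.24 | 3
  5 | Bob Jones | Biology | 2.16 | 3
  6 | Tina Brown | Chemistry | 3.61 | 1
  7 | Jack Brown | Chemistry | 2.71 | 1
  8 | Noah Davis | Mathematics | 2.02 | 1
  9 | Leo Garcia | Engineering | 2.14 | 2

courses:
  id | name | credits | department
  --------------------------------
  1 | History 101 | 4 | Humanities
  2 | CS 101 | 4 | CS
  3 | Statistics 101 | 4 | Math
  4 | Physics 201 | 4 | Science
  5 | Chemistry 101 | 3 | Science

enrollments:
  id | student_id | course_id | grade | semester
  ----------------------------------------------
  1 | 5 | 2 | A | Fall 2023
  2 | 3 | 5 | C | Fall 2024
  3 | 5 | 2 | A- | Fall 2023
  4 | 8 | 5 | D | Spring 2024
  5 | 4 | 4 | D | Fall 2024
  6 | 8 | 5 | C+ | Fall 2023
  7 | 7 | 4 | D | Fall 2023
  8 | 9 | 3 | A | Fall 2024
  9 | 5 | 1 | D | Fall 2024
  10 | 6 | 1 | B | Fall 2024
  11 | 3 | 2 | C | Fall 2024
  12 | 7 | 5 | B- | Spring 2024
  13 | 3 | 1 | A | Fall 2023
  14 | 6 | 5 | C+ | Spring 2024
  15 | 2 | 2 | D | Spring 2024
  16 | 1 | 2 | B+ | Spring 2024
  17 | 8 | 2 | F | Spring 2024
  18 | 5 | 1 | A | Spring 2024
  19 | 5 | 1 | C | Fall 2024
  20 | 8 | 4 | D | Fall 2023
SELECT p.name FROM students p LEFT JOIN enrollments c ON c.student_id = p.id WHERE c.id IS NULL

Execution result:
(no rows)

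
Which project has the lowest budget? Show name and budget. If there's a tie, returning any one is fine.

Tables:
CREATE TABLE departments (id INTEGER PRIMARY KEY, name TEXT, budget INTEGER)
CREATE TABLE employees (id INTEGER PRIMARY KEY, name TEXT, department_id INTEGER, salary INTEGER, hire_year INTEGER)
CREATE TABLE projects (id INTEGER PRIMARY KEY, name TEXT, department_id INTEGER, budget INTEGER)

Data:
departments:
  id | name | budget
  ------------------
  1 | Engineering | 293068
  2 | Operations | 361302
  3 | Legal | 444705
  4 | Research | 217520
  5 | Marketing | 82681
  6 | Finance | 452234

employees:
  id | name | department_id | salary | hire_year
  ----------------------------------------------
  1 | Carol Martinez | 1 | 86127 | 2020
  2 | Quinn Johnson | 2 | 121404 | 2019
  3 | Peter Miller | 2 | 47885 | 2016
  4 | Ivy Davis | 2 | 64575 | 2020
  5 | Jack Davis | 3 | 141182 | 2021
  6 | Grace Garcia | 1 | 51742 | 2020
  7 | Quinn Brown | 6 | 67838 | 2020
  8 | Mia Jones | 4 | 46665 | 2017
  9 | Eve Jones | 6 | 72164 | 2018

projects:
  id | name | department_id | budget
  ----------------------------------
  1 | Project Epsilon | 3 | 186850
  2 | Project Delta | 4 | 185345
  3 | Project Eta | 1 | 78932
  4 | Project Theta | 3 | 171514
SELECT name, budget FROM projects ORDER BY budget ASC LIMIT 1

Execution result:
name | budget
Project Eta | 78932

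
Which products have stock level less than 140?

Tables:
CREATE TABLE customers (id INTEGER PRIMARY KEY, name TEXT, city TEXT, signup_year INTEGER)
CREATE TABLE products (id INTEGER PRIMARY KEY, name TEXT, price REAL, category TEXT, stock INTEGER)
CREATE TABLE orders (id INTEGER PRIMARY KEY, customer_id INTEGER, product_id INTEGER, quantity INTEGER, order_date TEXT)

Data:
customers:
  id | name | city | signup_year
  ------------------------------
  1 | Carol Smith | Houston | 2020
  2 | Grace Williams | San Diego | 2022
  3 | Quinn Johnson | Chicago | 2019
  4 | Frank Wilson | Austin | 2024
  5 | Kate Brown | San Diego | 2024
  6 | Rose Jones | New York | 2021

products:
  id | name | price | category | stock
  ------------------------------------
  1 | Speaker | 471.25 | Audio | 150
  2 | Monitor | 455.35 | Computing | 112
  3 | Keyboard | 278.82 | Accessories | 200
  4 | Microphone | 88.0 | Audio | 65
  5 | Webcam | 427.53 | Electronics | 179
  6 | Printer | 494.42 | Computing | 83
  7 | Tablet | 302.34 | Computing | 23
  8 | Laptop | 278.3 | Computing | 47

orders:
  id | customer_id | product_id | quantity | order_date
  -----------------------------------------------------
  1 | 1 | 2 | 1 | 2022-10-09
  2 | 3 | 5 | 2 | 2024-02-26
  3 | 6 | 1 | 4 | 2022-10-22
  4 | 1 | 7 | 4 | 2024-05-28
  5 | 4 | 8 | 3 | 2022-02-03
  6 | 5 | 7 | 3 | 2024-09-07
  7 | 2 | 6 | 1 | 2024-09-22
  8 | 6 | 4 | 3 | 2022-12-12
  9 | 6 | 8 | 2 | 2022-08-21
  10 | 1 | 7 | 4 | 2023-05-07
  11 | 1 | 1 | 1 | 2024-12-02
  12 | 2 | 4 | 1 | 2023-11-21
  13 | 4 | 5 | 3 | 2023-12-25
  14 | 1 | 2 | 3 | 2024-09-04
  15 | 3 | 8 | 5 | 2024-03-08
SELECT name, stock FROM products WHERE stock < 140

Execution result:
name | stock
Monitor | 112
Microphone | 65
Printer | 83
Tablet | 23
Laptop | 47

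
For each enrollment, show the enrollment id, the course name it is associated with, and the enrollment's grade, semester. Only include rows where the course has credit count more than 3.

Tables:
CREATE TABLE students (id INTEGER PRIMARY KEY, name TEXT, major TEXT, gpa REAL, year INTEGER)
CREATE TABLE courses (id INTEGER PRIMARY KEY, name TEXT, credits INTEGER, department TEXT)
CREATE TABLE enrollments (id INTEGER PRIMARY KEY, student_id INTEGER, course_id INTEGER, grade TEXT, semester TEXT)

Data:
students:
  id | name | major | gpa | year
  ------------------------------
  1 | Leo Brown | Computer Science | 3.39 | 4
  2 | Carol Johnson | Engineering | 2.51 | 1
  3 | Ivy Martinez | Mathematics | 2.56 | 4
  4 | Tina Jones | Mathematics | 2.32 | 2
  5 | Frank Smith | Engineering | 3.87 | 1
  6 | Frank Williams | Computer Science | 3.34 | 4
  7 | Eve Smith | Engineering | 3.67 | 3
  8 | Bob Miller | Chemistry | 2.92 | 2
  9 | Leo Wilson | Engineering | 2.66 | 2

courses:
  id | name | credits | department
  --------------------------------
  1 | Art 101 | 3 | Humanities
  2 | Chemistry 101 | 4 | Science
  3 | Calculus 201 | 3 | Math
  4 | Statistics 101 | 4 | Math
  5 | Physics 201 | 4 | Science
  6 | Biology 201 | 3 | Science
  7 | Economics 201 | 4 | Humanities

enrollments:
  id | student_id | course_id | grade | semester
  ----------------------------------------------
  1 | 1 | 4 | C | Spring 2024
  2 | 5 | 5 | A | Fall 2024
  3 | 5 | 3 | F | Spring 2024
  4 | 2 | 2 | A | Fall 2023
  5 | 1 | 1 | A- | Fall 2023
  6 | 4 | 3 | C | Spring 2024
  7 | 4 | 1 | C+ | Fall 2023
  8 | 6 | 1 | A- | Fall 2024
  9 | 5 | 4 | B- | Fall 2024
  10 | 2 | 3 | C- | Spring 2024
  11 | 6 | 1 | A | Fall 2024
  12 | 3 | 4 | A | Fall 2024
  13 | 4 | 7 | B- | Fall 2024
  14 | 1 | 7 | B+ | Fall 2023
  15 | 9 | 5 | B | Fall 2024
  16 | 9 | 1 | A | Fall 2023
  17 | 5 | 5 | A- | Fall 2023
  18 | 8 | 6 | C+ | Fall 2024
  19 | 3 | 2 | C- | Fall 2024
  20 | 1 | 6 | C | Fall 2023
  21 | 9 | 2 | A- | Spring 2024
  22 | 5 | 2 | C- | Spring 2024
SELECT c.id, p.name AS course, c.grade, c.semester FROM enrollments c JOIN courses p ON c.course_id = p.id WHERE p.credits > 3

Execution result:
id | course | grade | semester
1 | Statistics 101 | C | Spring 2024
2 | Physics 201 | A | Fall 2024
4 | Chemistry 101 | A | Fall 2023
9 | Statistics 101 | B- | Fall 2024
12 | Statistics 101 | A | Fall 2024
13 | Economics 201 | B- | Fall 2024
14 | Economics 201 | B+ | Fall 2023
15 | Physics 201 | B | Fall 2024
17 | Physics 201 | A- | Fall 2023
19 | Chemistry 101 | C- | Fall 2024
21 | Chemistry 101 | A- | Spring 2024
22 | Chemistry 101 | C- | Spring 2024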